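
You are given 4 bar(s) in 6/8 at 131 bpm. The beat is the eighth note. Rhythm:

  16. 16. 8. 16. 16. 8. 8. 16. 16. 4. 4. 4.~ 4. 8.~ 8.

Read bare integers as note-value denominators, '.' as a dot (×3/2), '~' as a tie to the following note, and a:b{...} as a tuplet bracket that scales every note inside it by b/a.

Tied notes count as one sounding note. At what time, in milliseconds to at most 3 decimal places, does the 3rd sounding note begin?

1. 0.0ms @ 0 + 343.511ms (3/4)
2. 343.511ms @ 3/4 + 343.511ms (3/4)
3. 687.023ms @ 3/2 + 687.023ms (3/2)
4. 1374.046ms @ 3 + 343.511ms (3/4)
5. 1717.557ms @ 15/4 + 343.511ms (3/4)
6. 2061.069ms @ 9/2 + 687.023ms (3/2)
7. 2748.092ms @ 6 + 687.023ms (3/2)
8. 3435.115ms @ 15/2 + 343.511ms (3/4)
9. 3778.626ms @ 33/4 + 343.511ms (3/4)
10. 4122.137ms @ 9 + 1374.046ms (3)
11. 5496.183ms @ 12 + 1374.046ms (3)
12. 6870.229ms @ 15 + 2748.092ms (6)
13. 9618.321ms @ 21 + 1374.046ms (3)

note 3 onset = 3/2b = 687.023ms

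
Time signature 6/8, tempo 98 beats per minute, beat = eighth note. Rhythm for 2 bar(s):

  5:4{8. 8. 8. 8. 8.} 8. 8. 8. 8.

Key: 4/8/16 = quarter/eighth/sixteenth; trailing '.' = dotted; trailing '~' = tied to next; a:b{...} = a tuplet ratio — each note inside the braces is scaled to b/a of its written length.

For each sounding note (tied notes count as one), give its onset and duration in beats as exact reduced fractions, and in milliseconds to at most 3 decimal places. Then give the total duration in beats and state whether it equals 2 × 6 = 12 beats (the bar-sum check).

1) 0.0ms=0b +734.694ms=6/5b
2) 734.694ms=6/5b +734.694ms=6/5b
3) 1469.388ms=12/5b +734.694ms=6/5b
4) 2204.082ms=18/5b +734.694ms=6/5b
5) 2938.776ms=24/5b +734.694ms=6/5b
6) 3673.469ms=6b +918.367ms=3/2b
7) 4591.837ms=15/2b +918.367ms=3/2b
8) 5510.204ms=9b +918.367ms=3/2b
9) 6428.571ms=21/2b +918.367ms=3/2b
Σ=12b of 12 (98bpm 6/8) — PASS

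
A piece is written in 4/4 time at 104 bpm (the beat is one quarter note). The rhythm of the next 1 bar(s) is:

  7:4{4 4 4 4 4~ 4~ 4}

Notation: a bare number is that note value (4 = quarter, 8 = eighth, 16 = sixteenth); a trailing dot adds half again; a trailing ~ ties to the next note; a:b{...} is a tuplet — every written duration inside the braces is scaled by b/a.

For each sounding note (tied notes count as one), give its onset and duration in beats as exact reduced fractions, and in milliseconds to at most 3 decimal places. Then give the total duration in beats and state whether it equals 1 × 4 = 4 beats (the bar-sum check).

1) 0.0ms=0b +329.67ms=4/7b
2) 329.67ms=4/7b +329.67ms=4/7b
3) 659.341ms=8/7b +329.67ms=4/7b
4) 989.011ms=12/7b +329.67ms=4/7b
5) 1318.681ms=16/7b +989.011ms=12/7b
Σ=4b of 4 (104bpm 4/4) — PASS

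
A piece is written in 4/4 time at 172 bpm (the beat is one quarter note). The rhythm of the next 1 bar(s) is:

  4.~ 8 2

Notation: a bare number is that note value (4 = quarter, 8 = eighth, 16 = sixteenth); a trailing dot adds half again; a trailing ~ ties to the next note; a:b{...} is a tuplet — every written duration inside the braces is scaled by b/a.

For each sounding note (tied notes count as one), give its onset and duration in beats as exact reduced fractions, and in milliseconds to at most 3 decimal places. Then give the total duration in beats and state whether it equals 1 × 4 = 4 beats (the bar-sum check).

1) 0.0ms=0b +697.674ms=2b
2) 697.674ms=2b +697.674ms=2b
Σ=4b of 4 (172bpm 4/4) — PASS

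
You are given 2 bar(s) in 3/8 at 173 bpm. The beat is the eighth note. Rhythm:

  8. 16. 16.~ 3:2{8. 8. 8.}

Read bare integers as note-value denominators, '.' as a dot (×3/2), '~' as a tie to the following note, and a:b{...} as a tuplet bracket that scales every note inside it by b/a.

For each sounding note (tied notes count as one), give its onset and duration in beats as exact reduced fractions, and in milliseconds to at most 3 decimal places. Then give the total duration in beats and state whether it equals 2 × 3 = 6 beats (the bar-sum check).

1) 0.0ms=0b +520.231ms=3/2b
2) 520.231ms=3/2b +260.116ms=3/4b
3) 780.347ms=9/4b +606.936ms=7/4b
4) 1387.283ms=4b +346.821ms=1b
5) 1734.104ms=5b +346.821ms=1b
Σ=6b of 6 (173bpm 3/8) — PASS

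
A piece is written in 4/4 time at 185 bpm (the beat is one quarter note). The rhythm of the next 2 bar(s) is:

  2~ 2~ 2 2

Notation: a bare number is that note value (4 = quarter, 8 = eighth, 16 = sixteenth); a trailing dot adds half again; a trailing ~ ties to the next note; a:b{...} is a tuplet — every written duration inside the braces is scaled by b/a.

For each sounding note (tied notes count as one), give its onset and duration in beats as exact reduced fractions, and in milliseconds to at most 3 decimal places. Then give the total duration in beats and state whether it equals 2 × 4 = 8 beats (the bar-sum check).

1) 0.0ms=0b +1945.946ms=6b
2) 1945.946ms=6b +648.649ms=2b
Σ=8b of 8 (185bpm 4/4) — PASS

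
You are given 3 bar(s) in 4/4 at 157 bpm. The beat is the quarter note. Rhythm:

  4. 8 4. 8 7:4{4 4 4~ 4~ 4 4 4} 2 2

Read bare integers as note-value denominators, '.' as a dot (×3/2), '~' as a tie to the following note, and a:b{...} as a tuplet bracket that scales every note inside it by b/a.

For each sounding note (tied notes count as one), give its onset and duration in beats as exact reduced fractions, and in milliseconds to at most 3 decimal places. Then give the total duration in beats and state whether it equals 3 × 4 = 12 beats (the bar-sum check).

1) 0.0ms=0b +573.248ms=3/2b
2) 573.248ms=3/2b +191.083ms=1/2b
3) 764.331ms=2b +573.248ms=3/2b
4) 1337.58ms=7/2b +191.083ms=1/2b
5) 1528.662ms=4b +218.38ms=4/7b
6) 1747.043ms=32/7b +218.38ms=4/7b
7) 1965.423ms=36/7b +655.141ms=12/7b
8) 2620.564ms=48/7b +218.38ms=4/7b
9) 2838.944ms=52/7b +218.38ms=4/7b
10) 3057.325ms=8b +764.331ms=2b
11) 3821.656ms=10b +764.331ms=2b
Σ=12b of 12 (157bpm 4/4) — PASS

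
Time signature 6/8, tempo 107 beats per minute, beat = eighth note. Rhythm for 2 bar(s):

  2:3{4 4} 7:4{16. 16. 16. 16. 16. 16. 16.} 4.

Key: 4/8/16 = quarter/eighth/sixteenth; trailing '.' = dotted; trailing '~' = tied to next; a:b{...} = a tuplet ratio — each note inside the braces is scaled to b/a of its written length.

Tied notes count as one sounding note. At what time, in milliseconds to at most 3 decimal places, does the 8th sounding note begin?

1. 0.0ms @ 0 + 1682.243ms (3)
2. 1682.243ms @ 3 + 1682.243ms (3)
3. 3364.486ms @ 6 + 240.32ms (3/7)
4. 3604.806ms @ 45/7 + 240.32ms (3/7)
5. 3845.127ms @ 48/7 + 240.32ms (3/7)
6. 4085.447ms @ 51/7 + 240.32ms (3/7)
7. 4325.768ms @ 54/7 + 240.32ms (3/7)
8. 4566.088ms @ 57/7 + 240.32ms (3/7)
9. 4806.409ms @ 60/7 + 240.32ms (3/7)
10. 5046.729ms @ 9 + 1682.243ms (3)

note 8 onset = 57/7b = 4566.088ms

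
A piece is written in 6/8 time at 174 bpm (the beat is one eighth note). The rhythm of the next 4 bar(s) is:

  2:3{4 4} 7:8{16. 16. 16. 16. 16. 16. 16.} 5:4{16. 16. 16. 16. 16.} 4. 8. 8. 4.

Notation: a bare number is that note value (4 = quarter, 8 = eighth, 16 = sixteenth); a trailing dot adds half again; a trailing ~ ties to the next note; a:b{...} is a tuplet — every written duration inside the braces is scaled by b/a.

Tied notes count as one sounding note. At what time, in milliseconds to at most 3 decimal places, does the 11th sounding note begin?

note 11 onset = 63/5b = 4344.828ms

1. 0.0ms @ 0 + 1034.483ms (3)
2. 1034.483ms @ 3 + 1034.483ms (3)
3. 2068.966ms @ 6 + 295.567ms (6/7)
4. 2364.532ms @ 48/7 + 295.567ms (6/7)
5. 2660.099ms @ 54/7 + 295.567ms (6/7)
6. 2955.665ms @ 60/7 + 295.567ms (6/7)
7. 3251.232ms @ 66/7 + 295.567ms (6/7)
8. 3546.798ms @ 72/7 + 295.567ms (6/7)
9. 3842.365ms @ 78/7 + 295.567ms (6/7)
10. 4137.931ms @ 12 + 206.897ms (3/5)
11. 4344.828ms @ 63/5 + 206.897ms (3/5)
12. 4551.724ms @ 66/5 + 206.897ms (3/5)
13. 4758.621ms @ 69/5 + 206.897ms (3/5)
14. 4965.517ms @ 72/5 + 206.897ms (3/5)
15. 5172.414ms @ 15 + 1034.483ms (3)
16. 6206.897ms @ 18 + 517.241ms (3/2)
17. 6724.138ms @ 39/2 + 517.241ms (3/2)
18. 7241.379ms @ 21 + 1034.483ms (3)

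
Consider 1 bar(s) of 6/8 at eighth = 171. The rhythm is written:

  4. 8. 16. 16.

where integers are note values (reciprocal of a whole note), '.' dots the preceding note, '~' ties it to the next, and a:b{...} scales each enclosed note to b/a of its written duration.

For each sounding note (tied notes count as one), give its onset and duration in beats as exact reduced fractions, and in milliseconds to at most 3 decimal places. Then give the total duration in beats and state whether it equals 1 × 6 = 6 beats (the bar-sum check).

1) 0.0ms=0b +1052.632ms=3b
2) 1052.632ms=3b +526.316ms=3/2b
3) 1578.947ms=9/2b +263.158ms=3/4b
4) 1842.105ms=21/4b +263.158ms=3/4b
Σ=6b of 6 (171bpm 6/8) — PASS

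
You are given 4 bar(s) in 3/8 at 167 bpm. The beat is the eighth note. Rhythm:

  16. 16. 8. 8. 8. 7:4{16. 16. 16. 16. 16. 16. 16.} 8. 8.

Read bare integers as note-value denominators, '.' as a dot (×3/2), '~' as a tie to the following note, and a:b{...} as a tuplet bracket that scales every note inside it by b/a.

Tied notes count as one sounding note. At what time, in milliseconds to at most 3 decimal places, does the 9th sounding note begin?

1. 0.0ms @ 0 + 269.461ms (3/4)
2. 269.461ms @ 3/4 + 269.461ms (3/4)
3. 538.922ms @ 3/2 + 538.922ms (3/2)
4. 1077.844ms @ 3 + 538.922ms (3/2)
5. 1616.766ms @ 9/2 + 538.922ms (3/2)
6. 2155.689ms @ 6 + 153.978ms (3/7)
7. 2309.666ms @ 45/7 + 153.978ms (3/7)
8. 2463.644ms @ 48/7 + 153.978ms (3/7)
9. 2617.622ms @ 51/7 + 153.978ms (3/7)
10. 2771.6ms @ 54/7 + 153.978ms (3/7)
11. 2925.577ms @ 57/7 + 153.978ms (3/7)
12. 3079.555ms @ 60/7 + 153.978ms (3/7)
13. 3233.533ms @ 9 + 538.922ms (3/2)
14. 3772.455ms @ 21/2 + 538.922ms (3/2)

note 9 onset = 51/7b = 2617.622ms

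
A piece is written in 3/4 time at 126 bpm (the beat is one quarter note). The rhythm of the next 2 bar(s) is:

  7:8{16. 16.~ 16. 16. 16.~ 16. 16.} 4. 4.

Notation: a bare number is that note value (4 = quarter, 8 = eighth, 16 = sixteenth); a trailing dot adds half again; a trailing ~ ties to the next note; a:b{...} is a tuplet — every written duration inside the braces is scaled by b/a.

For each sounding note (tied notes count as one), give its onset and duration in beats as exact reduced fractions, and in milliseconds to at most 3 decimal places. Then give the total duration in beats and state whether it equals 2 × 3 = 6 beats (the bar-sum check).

1) 0.0ms=0b +204.082ms=3/7b
2) 204.082ms=3/7b +408.163ms=6/7b
3) 612.245ms=9/7b +204.082ms=3/7b
4) 816.327ms=12/7b +408.163ms=6/7b
5) 1224.49ms=18/7b +204.082ms=3/7b
6) 1428.571ms=3b +714.286ms=3/2b
7) 2142.857ms=9/2b +714.286ms=3/2b
Σ=6b of 6 (126bpm 3/4) — PASS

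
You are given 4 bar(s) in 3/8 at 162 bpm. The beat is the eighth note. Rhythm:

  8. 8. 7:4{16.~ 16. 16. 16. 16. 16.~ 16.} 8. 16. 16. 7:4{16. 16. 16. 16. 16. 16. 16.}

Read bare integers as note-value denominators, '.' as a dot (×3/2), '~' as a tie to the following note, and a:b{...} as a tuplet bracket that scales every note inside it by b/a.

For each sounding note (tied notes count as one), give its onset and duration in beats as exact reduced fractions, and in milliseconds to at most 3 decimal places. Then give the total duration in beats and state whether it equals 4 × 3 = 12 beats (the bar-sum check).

1) 0.0ms=0b +555.556ms=3/2b
2) 555.556ms=3/2b +555.556ms=3/2b
3) 1111.111ms=3b +317.46ms=6/7b
4) 1428.571ms=27/7b +158.73ms=3/7b
5) 1587.302ms=30/7b +158.73ms=3/7b
6) 1746.032ms=33/7b +158.73ms=3/7b
7) 1904.762ms=36/7b +317.46ms=6/7b
8) 2222.222ms=6b +555.556ms=3/2b
9) 2777.778ms=15/2b +277.778ms=3/4b
10) 3055.556ms=33/4b +277.778ms=3/4b
11) 3333.333ms=9b +158.73ms=3/7b
12) 3492.063ms=66/7b +158.73ms=3/7b
13) 3650.794ms=69/7b +158.73ms=3/7b
14) 3809.524ms=72/7b +158.73ms=3/7b
15) 3968.254ms=75/7b +158.73ms=3/7b
16) 4126.984ms=78/7b +158.73ms=3/7b
17) 4285.714ms=81/7b +158.73ms=3/7b
Σ=12b of 12 (162bpm 3/8) — PASS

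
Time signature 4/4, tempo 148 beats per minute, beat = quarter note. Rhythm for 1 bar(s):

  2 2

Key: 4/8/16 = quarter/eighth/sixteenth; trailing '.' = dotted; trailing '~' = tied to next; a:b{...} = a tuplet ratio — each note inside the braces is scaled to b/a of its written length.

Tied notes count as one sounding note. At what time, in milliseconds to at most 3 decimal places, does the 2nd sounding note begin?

1. 0.0ms @ 0 + 810.811ms (2)
2. 810.811ms @ 2 + 810.811ms (2)

note 2 onset = 2b = 810.811ms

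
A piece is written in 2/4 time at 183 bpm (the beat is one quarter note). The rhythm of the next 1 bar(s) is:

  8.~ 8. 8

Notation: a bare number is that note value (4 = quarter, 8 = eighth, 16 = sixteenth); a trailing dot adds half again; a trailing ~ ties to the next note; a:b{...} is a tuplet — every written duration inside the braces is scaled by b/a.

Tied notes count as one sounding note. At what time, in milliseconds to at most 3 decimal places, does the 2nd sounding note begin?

1. 0.0ms @ 0 + 491.803ms (3/2)
2. 491.803ms @ 3/2 + 163.934ms (1/2)

note 2 onset = 3/2b = 491.803ms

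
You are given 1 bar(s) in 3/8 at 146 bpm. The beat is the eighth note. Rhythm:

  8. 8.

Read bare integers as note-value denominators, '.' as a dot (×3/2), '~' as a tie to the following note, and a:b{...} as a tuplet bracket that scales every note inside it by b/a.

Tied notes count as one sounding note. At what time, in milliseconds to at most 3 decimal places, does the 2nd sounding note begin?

note 2 onset = 3/2b = 616.438ms

1. 0.0ms @ 0 + 616.438ms (3/2)
2. 616.438ms @ 3/2 + 616.438ms (3/2)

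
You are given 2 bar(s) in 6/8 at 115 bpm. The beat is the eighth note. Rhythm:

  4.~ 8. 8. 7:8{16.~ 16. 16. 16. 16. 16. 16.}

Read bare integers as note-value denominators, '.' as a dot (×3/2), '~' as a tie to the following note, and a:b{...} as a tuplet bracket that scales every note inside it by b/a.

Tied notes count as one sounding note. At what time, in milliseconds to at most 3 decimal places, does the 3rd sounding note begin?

note 3 onset = 6b = 3130.435ms

1. 0.0ms @ 0 + 2347.826ms (9/2)
2. 2347.826ms @ 9/2 + 782.609ms (3/2)
3. 3130.435ms @ 6 + 894.41ms (12/7)
4. 4024.845ms @ 54/7 + 447.205ms (6/7)
5. 4472.05ms @ 60/7 + 447.205ms (6/7)
6. 4919.255ms @ 66/7 + 447.205ms (6/7)
7. 5366.46ms @ 72/7 + 447.205ms (6/7)
8. 5813.665ms @ 78/7 + 447.205ms (6/7)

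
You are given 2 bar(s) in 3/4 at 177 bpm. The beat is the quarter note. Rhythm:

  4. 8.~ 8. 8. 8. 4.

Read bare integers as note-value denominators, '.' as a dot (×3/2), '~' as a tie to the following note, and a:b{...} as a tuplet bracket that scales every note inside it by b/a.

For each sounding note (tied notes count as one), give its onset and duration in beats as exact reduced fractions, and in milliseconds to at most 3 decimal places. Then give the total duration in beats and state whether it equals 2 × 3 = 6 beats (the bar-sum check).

1) 0.0ms=0b +508.475ms=3/2b
2) 508.475ms=3/2b +508.475ms=3/2b
3) 1016.949ms=3b +254.237ms=3/4b
4) 1271.186ms=15/4b +254.237ms=3/4b
5) 1525.424ms=9/2b +508.475ms=3/2b
Σ=6b of 6 (177bpm 3/4) — PASS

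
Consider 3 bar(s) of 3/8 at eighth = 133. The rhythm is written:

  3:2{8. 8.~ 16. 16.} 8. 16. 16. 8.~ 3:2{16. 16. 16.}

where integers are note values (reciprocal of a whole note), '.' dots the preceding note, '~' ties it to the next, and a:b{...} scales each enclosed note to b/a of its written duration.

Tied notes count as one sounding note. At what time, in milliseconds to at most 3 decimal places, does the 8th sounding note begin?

note 8 onset = 8b = 3609.023ms

1. 0.0ms @ 0 + 451.128ms (1)
2. 451.128ms @ 1 + 676.692ms (3/2)
3. 1127.82ms @ 5/2 + 225.564ms (1/2)
4. 1353.383ms @ 3 + 676.692ms (3/2)
5. 2030.075ms @ 9/2 + 338.346ms (3/4)
6. 2368.421ms @ 21/4 + 338.346ms (3/4)
7. 2706.767ms @ 6 + 902.256ms (2)
8. 3609.023ms @ 8 + 225.564ms (1/2)
9. 3834.586ms @ 17/2 + 225.564ms (1/2)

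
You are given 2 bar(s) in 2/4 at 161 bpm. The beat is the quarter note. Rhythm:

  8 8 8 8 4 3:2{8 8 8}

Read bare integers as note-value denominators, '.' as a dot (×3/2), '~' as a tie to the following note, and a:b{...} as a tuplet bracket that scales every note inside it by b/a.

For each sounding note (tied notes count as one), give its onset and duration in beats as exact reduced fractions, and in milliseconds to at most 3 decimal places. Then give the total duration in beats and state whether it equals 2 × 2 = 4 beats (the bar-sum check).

1) 0.0ms=0b +186.335ms=1/2b
2) 186.335ms=1/2b +186.335ms=1/2b
3) 372.671ms=1b +186.335ms=1/2b
4) 559.006ms=3/2b +186.335ms=1/2b
5) 745.342ms=2b +372.671ms=1b
6) 1118.012ms=3b +124.224ms=1/3b
7) 1242.236ms=10/3b +124.224ms=1/3b
8) 1366.46ms=11/3b +124.224ms=1/3b
Σ=4b of 4 (161bpm 2/4) — PASS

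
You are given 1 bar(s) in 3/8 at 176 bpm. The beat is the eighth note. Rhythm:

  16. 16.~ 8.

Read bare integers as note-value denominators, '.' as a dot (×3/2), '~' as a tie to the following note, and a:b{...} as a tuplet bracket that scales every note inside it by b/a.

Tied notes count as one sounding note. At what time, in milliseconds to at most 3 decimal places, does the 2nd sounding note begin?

1. 0.0ms @ 0 + 255.682ms (3/4)
2. 255.682ms @ 3/4 + 767.045ms (9/4)

note 2 onset = 3/4b = 255.682ms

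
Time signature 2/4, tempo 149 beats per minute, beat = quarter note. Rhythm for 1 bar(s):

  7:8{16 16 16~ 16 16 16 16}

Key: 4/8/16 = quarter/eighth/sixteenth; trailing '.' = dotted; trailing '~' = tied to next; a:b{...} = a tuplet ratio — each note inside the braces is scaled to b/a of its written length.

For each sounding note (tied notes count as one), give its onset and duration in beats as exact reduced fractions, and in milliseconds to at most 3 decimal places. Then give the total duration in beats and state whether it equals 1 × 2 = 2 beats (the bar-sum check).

1) 0.0ms=0b +115.053ms=2/7b
2) 115.053ms=2/7b +115.053ms=2/7b
3) 230.105ms=4/7b +230.105ms=4/7b
4) 460.211ms=8/7b +115.053ms=2/7b
5) 575.264ms=10/7b +115.053ms=2/7b
6) 690.316ms=12/7b +115.053ms=2/7b
Σ=2b of 2 (149bpm 2/4) — PASS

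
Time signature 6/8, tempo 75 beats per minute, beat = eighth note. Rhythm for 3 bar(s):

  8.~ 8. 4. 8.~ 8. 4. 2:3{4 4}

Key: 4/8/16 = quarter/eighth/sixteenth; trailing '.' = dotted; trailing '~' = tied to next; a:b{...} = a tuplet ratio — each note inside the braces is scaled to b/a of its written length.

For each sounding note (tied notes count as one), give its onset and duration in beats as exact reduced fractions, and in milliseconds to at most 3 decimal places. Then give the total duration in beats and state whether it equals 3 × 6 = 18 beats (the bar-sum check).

1) 0.0ms=0b +2400.0ms=3b
2) 2400.0ms=3b +2400.0ms=3b
3) 4800.0ms=6b +2400.0ms=3b
4) 7200.0ms=9b +2400.0ms=3b
5) 9600.0ms=12b +2400.0ms=3b
6) 12000.0ms=15b +2400.0ms=3b
Σ=18b of 18 (75bpm 6/8) — PASS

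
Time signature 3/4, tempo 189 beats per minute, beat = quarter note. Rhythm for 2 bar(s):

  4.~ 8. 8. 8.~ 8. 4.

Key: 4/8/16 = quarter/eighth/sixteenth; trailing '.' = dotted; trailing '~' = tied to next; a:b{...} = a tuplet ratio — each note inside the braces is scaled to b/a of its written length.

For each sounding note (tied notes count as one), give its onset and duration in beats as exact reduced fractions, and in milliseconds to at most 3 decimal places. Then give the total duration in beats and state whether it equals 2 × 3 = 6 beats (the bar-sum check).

1) 0.0ms=0b +714.286ms=9/4b
2) 714.286ms=9/4b +238.095ms=3/4b
3) 952.381ms=3b +476.19ms=3/2b
4) 1428.571ms=9/2b +476.19ms=3/2b
Σ=6b of 6 (189bpm 3/4) — PASS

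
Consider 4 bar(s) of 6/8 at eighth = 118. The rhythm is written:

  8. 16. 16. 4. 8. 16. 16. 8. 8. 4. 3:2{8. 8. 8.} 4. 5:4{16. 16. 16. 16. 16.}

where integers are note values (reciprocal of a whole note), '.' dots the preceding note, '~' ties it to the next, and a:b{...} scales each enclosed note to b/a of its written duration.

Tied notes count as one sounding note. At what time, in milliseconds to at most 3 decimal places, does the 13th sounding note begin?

1. 0.0ms @ 0 + 762.712ms (3/2)
2. 762.712ms @ 3/2 + 381.356ms (3/4)
3. 1144.068ms @ 9/4 + 381.356ms (3/4)
4. 1525.424ms @ 3 + 1525.424ms (3)
5. 3050.847ms @ 6 + 762.712ms (3/2)
6. 3813.559ms @ 15/2 + 381.356ms (3/4)
7. 4194.915ms @ 33/4 + 381.356ms (3/4)
8. 4576.271ms @ 9 + 762.712ms (3/2)
9. 5338.983ms @ 21/2 + 762.712ms (3/2)
10. 6101.695ms @ 12 + 1525.424ms (3)
11. 7627.119ms @ 15 + 508.475ms (1)
12. 8135.593ms @ 16 + 508.475ms (1)
13. 8644.068ms @ 17 + 508.475ms (1)
14. 9152.542ms @ 18 + 1525.424ms (3)
15. 10677.966ms @ 21 + 305.085ms (3/5)
16. 10983.051ms @ 108/5 + 305.085ms (3/5)
17. 11288.136ms @ 111/5 + 305.085ms (3/5)
18. 11593.22ms @ 114/5 + 305.085ms (3/5)
19. 11898.305ms @ 117/5 + 305.085ms (3/5)

note 13 onset = 17b = 8644.068ms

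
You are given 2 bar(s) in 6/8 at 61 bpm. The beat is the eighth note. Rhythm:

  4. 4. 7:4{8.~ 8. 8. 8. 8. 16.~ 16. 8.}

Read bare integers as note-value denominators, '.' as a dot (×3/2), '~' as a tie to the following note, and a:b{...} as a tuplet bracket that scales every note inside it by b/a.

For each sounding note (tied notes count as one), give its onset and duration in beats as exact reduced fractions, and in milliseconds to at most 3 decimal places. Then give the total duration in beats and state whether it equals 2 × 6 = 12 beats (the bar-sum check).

1) 0.0ms=0b +2950.82ms=3b
2) 2950.82ms=3b +2950.82ms=3b
3) 5901.639ms=6b +1686.183ms=12/7b
4) 7587.822ms=54/7b +843.091ms=6/7b
5) 8430.913ms=60/7b +843.091ms=6/7b
6) 9274.005ms=66/7b +843.091ms=6/7b
7) 10117.096ms=72/7b +843.091ms=6/7b
8) 10960.187ms=78/7b +843.091ms=6/7b
Σ=12b of 12 (61bpm 6/8) — PASS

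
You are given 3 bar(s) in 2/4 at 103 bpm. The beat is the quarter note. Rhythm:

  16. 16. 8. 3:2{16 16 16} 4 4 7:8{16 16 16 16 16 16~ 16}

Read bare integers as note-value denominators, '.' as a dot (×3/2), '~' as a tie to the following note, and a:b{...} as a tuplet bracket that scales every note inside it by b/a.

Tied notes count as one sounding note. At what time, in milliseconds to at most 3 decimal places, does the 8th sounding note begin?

note 8 onset = 3b = 1747.573ms

1. 0.0ms @ 0 + 218.447ms (3/8)
2. 218.447ms @ 3/8 + 218.447ms (3/8)
3. 436.893ms @ 3/4 + 436.893ms (3/4)
4. 873.786ms @ 3/2 + 97.087ms (1/6)
5. 970.874ms @ 5/3 + 97.087ms (1/6)
6. 1067.961ms @ 11/6 + 97.087ms (1/6)
7. 1165.049ms @ 2 + 582.524ms (1)
8. 1747.573ms @ 3 + 582.524ms (1)
9. 2330.097ms @ 4 + 166.436ms (2/7)
10. 2496.533ms @ 30/7 + 166.436ms (2/7)
11. 2662.968ms @ 32/7 + 166.436ms (2/7)
12. 2829.404ms @ 34/7 + 166.436ms (2/7)
13. 2995.839ms @ 36/7 + 166.436ms (2/7)
14. 3162.275ms @ 38/7 + 332.871ms (4/7)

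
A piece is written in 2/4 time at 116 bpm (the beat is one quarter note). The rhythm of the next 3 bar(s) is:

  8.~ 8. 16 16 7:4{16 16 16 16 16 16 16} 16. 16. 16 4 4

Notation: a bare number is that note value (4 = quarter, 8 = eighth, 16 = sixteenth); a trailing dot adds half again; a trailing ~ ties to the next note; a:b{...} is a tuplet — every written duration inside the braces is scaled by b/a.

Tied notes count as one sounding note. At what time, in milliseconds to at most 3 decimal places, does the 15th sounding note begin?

1. 0.0ms @ 0 + 775.862ms (3/2)
2. 775.862ms @ 3/2 + 129.31ms (1/4)
3. 905.172ms @ 7/4 + 129.31ms (1/4)
4. 1034.483ms @ 2 + 73.892ms (1/7)
5. 1108.374ms @ 15/7 + 73.892ms (1/7)
6. 1182.266ms @ 16/7 + 73.892ms (1/7)
7. 1256.158ms @ 17/7 + 73.892ms (1/7)
8. 1330.049ms @ 18/7 + 73.892ms (1/7)
9. 1403.941ms @ 19/7 + 73.892ms (1/7)
10. 1477.833ms @ 20/7 + 73.892ms (1/7)
11. 1551.724ms @ 3 + 193.966ms (3/8)
12. 1745.69ms @ 27/8 + 193.966ms (3/8)
13. 1939.655ms @ 15/4 + 129.31ms (1/4)
14. 2068.966ms @ 4 + 517.241ms (1)
15. 2586.207ms @ 5 + 517.241ms (1)

note 15 onset = 5b = 2586.207ms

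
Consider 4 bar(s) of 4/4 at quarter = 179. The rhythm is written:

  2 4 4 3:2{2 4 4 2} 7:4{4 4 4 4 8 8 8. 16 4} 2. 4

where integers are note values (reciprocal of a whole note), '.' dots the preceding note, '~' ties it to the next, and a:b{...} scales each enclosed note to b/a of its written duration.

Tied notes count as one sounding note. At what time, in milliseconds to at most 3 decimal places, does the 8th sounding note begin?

1. 0.0ms @ 0 + 670.391ms (2)
2. 670.391ms @ 2 + 335.196ms (1)
3. 1005.587ms @ 3 + 335.196ms (1)
4. 1340.782ms @ 4 + 446.927ms (4/3)
5. 1787.709ms @ 16/3 + 223.464ms (2/3)
6. 2011.173ms @ 6 + 223.464ms (2/3)
7. 2234.637ms @ 20/3 + 446.927ms (4/3)
8. 2681.564ms @ 8 + 191.54ms (4/7)
9. 2873.105ms @ 60/7 + 191.54ms (4/7)
10. 3064.645ms @ 64/7 + 191.54ms (4/7)
11. 3256.185ms @ 68/7 + 191.54ms (4/7)
12. 3447.725ms @ 72/7 + 95.77ms (2/7)
13. 3543.496ms @ 74/7 + 95.77ms (2/7)
14. 3639.266ms @ 76/7 + 143.655ms (3/7)
15. 3782.921ms @ 79/7 + 47.885ms (1/7)
16. 3830.806ms @ 80/7 + 191.54ms (4/7)
17. 4022.346ms @ 12 + 1005.587ms (3)
18. 5027.933ms @ 15 + 335.196ms (1)

note 8 onset = 8b = 2681.564ms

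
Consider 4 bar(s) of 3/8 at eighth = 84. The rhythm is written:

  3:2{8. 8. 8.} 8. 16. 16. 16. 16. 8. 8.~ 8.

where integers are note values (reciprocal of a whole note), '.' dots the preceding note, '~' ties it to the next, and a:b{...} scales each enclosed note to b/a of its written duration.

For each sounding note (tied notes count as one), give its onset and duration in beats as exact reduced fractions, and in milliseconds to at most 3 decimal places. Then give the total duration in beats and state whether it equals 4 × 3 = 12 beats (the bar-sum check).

1) 0.0ms=0b +714.286ms=1b
2) 714.286ms=1b +714.286ms=1b
3) 1428.571ms=2b +714.286ms=1b
4) 2142.857ms=3b +1071.429ms=3/2b
5) 3214.286ms=9/2b +535.714ms=3/4b
6) 3750.0ms=21/4b +535.714ms=3/4b
7) 4285.714ms=6b +535.714ms=3/4b
8) 4821.429ms=27/4b +535.714ms=3/4b
9) 5357.143ms=15/2b +1071.429ms=3/2b
10) 6428.571ms=9b +2142.857ms=3b
Σ=12b of 12 (84bpm 3/8) — PASS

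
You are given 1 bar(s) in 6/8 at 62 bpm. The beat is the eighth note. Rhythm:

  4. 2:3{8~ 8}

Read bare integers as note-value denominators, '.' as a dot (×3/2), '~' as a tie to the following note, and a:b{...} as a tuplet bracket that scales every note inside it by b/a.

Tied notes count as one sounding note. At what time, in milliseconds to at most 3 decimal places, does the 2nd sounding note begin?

note 2 onset = 3b = 2903.226ms

1. 0.0ms @ 0 + 2903.226ms (3)
2. 2903.226ms @ 3 + 2903.226ms (3)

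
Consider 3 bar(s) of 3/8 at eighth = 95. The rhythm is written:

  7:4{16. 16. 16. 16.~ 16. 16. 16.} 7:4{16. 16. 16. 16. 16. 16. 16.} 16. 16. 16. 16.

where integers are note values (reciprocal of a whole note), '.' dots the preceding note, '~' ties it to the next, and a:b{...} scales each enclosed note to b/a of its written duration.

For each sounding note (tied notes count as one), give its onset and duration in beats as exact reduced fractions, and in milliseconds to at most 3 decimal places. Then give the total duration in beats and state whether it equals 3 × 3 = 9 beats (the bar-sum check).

1) 0.0ms=0b +270.677ms=3/7b
2) 270.677ms=3/7b +270.677ms=3/7b
3) 541.353ms=6/7b +270.677ms=3/7b
4) 812.03ms=9/7b +541.353ms=6/7b
5) 1353.383ms=15/7b +270.677ms=3/7b
6) 1624.06ms=18/7b +270.677ms=3/7b
7) 1894.737ms=3b +270.677ms=3/7b
8) 2165.414ms=24/7b +270.677ms=3/7b
9) 2436.09ms=27/7b +270.677ms=3/7b
10) 2706.767ms=30/7b +270.677ms=3/7b
11) 2977.444ms=33/7b +270.677ms=3/7b
12) 3248.12ms=36/7b +270.677ms=3/7b
13) 3518.797ms=39/7b +270.677ms=3/7b
14) 3789.474ms=6b +473.684ms=3/4b
15) 4263.158ms=27/4b +473.684ms=3/4b
16) 4736.842ms=15/2b +473.684ms=3/4b
17) 5210.526ms=33/4b +473.684ms=3/4b
Σ=9b of 9 (95bpm 3/8) — PASS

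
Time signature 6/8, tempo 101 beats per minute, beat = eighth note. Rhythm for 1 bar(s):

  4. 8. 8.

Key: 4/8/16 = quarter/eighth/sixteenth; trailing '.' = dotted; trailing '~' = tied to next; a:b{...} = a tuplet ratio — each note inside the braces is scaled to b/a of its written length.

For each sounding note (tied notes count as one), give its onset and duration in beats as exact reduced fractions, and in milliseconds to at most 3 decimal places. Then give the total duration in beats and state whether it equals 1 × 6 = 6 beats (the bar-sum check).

1) 0.0ms=0b +1782.178ms=3b
2) 1782.178ms=3b +891.089ms=3/2b
3) 2673.267ms=9/2b +891.089ms=3/2b
Σ=6b of 6 (101bpm 6/8) — PASS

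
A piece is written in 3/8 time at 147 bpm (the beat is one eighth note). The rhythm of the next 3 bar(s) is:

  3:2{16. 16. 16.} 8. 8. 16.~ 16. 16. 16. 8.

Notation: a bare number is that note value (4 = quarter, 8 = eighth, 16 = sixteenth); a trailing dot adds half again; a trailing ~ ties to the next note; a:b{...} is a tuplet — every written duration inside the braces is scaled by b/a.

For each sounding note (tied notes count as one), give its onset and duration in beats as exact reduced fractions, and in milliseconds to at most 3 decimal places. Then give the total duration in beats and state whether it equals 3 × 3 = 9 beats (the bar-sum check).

1) 0.0ms=0b +204.082ms=1/2b
2) 204.082ms=1/2b +204.082ms=1/2b
3) 408.163ms=1b +204.082ms=1/2b
4) 612.245ms=3/2b +612.245ms=3/2b
5) 1224.49ms=3b +612.245ms=3/2b
6) 1836.735ms=9/2b +612.245ms=3/2b
7) 2448.98ms=6b +306.122ms=3/4b
8) 2755.102ms=27/4b +306.122ms=3/4b
9) 3061.224ms=15/2b +612.245ms=3/2b
Σ=9b of 9 (147bpm 3/8) — PASS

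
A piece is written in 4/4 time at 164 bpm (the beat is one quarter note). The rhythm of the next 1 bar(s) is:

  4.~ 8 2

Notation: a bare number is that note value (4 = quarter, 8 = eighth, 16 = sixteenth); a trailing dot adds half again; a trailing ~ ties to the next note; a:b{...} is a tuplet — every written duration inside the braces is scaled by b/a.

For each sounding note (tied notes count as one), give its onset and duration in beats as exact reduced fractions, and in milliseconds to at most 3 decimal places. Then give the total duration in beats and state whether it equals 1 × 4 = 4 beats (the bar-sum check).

1) 0.0ms=0b +731.707ms=2b
2) 731.707ms=2b +731.707ms=2b
Σ=4b of 4 (164bpm 4/4) — PASS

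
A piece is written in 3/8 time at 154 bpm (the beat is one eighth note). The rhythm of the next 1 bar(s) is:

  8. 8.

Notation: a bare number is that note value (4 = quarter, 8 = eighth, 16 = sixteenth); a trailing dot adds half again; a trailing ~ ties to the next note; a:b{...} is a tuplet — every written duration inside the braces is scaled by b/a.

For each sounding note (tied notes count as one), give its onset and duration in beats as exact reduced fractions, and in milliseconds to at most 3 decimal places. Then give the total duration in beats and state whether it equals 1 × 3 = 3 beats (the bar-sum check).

1) 0.0ms=0b +584.416ms=3/2b
2) 584.416ms=3/2b +584.416ms=3/2b
Σ=3b of 3 (154bpm 3/8) — PASS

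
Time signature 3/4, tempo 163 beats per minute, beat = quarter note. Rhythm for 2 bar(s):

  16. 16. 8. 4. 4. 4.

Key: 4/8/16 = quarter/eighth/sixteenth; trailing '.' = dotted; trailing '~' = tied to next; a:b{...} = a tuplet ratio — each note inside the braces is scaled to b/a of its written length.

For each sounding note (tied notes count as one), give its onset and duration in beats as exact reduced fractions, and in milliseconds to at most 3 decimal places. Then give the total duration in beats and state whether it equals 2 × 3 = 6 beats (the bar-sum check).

1) 0.0ms=0b +138.037ms=3/8b
2) 138.037ms=3/8b +138.037ms=3/8b
3) 276.074ms=3/4b +276.074ms=3/4b
4) 552.147ms=3/2b +552.147ms=3/2b
5) 1104.294ms=3b +552.147ms=3/2b
6) 1656.442ms=9/2b +552.147ms=3/2b
Σ=6b of 6 (163bpm 3/4) — PASS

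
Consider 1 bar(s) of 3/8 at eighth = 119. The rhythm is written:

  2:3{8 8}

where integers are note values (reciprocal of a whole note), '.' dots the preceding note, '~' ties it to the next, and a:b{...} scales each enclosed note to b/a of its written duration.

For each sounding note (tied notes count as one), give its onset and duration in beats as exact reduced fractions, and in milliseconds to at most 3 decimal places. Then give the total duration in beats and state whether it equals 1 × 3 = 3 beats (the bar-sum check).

1) 0.0ms=0b +756.303ms=3/2b
2) 756.303ms=3/2b +756.303ms=3/2b
Σ=3b of 3 (119bpm 3/8) — PASS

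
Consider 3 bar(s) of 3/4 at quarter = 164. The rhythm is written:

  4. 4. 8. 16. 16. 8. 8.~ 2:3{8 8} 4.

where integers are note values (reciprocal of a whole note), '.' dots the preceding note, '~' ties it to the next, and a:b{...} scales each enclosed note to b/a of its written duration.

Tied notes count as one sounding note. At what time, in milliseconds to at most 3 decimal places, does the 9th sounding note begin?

1. 0.0ms @ 0 + 548.78ms (3/2)
2. 548.78ms @ 3/2 + 548.78ms (3/2)
3. 1097.561ms @ 3 + 274.39ms (3/4)
4. 1371.951ms @ 15/4 + 137.195ms (3/8)
5. 1509.146ms @ 33/8 + 137.195ms (3/8)
6. 1646.341ms @ 9/2 + 274.39ms (3/4)
7. 1920.732ms @ 21/4 + 548.78ms (3/2)
8. 2469.512ms @ 27/4 + 274.39ms (3/4)
9. 2743.902ms @ 15/2 + 548.78ms (3/2)

note 9 onset = 15/2b = 2743.902ms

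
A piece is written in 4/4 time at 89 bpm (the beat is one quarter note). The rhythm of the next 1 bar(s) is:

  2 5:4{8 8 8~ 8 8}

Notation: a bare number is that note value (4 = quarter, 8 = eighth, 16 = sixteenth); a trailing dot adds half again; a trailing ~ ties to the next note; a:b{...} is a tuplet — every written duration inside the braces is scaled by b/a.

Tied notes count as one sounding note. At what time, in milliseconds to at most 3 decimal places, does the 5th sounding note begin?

note 5 onset = 18/5b = 2426.966ms

1. 0.0ms @ 0 + 1348.315ms (2)
2. 1348.315ms @ 2 + 269.663ms (2/5)
3. 1617.978ms @ 12/5 + 269.663ms (2/5)
4. 1887.64ms @ 14/5 + 539.326ms (4/5)
5. 2426.966ms @ 18/5 + 269.663ms (2/5)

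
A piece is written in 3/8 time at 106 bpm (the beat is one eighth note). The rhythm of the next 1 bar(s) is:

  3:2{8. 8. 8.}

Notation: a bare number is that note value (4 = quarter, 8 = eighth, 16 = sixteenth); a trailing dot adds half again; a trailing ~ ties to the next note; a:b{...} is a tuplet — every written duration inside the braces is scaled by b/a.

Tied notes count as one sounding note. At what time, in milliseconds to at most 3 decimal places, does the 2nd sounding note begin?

note 2 onset = 1b = 566.038ms

1. 0.0ms @ 0 + 566.038ms (1)
2. 566.038ms @ 1 + 566.038ms (1)
3. 1132.075ms @ 2 + 566.038ms (1)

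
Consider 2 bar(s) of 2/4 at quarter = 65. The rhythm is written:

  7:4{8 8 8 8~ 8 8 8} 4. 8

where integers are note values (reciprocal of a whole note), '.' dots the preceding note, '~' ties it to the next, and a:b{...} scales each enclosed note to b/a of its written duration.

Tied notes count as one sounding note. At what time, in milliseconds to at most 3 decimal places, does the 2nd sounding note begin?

1. 0.0ms @ 0 + 263.736ms (2/7)
2. 263.736ms @ 2/7 + 263.736ms (2/7)
3. 527.473ms @ 4/7 + 263.736ms (2/7)
4. 791.209ms @ 6/7 + 527.473ms (4/7)
5. 1318.681ms @ 10/7 + 263.736ms (2/7)
6. 1582.418ms @ 12/7 + 263.736ms (2/7)
7. 1846.154ms @ 2 + 1384.615ms (3/2)
8. 3230.769ms @ 7/2 + 461.538ms (1/2)

note 2 onset = 2/7b = 263.736ms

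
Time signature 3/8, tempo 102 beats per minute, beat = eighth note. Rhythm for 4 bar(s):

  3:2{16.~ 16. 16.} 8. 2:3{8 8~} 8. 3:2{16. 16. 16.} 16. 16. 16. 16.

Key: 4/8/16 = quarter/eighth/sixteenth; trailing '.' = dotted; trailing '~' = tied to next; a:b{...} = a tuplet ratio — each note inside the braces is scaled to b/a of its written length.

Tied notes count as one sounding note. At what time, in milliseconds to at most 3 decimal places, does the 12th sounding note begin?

1. 0.0ms @ 0 + 588.235ms (1)
2. 588.235ms @ 1 + 294.118ms (1/2)
3. 882.353ms @ 3/2 + 882.353ms (3/2)
4. 1764.706ms @ 3 + 882.353ms (3/2)
5. 2647.059ms @ 9/2 + 1764.706ms (3)
6. 4411.765ms @ 15/2 + 294.118ms (1/2)
7. 4705.882ms @ 8 + 294.118ms (1/2)
8. 5000.0ms @ 17/2 + 294.118ms (1/2)
9. 5294.118ms @ 9 + 441.176ms (3/4)
10. 5735.294ms @ 39/4 + 441.176ms (3/4)
11. 6176.471ms @ 21/2 + 441.176ms (3/4)
12. 6617.647ms @ 45/4 + 441.176ms (3/4)

note 12 onset = 45/4b = 6617.647ms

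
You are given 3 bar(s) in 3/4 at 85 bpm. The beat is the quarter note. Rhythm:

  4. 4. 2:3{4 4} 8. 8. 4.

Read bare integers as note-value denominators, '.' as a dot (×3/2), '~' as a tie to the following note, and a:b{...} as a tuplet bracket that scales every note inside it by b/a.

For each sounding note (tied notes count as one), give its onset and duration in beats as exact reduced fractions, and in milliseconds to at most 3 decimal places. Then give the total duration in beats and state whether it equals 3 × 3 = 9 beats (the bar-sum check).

1) 0.0ms=0b +1058.824ms=3/2b
2) 1058.824ms=3/2b +1058.824ms=3/2b
3) 2117.647ms=3b +1058.824ms=3/2b
4) 3176.471ms=9/2b +1058.824ms=3/2b
5) 4235.294ms=6b +529.412ms=3/4b
6) 4764.706ms=27/4b +529.412ms=3/4b
7) 5294.118ms=15/2b +1058.824ms=3/2b
Σ=9b of 9 (85bpm 3/4) — PASS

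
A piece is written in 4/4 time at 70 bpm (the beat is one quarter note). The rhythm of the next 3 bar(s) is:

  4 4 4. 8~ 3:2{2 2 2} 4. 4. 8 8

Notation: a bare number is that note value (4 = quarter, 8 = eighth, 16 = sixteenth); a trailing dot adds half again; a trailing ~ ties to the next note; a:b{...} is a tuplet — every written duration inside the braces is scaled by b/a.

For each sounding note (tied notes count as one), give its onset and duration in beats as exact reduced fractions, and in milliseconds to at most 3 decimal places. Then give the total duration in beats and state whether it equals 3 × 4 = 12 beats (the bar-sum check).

1) 0.0ms=0b +857.143ms=1b
2) 857.143ms=1b +857.143ms=1b
3) 1714.286ms=2b +1285.714ms=3/2b
4) 3000.0ms=7/2b +1571.429ms=11/6b
5) 4571.429ms=16/3b +1142.857ms=4/3b
6) 5714.286ms=20/3b +1142.857ms=4/3b
7) 6857.143ms=8b +1285.714ms=3/2b
8) 8142.857ms=19/2b +1285.714ms=3/2b
9) 9428.571ms=11b +428.571ms=1/2b
10) 9857.143ms=23/2b +428.571ms=1/2b
Σ=12b of 12 (70bpm 4/4) — PASS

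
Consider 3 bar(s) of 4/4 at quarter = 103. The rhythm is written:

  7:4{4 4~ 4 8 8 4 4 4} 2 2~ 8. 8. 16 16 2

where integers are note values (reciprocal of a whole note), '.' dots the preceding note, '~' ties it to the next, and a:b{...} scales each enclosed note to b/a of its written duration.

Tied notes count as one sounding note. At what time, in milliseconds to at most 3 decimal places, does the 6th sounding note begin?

1. 0.0ms @ 0 + 332.871ms (4/7)
2. 332.871ms @ 4/7 + 665.742ms (8/7)
3. 998.613ms @ 12/7 + 166.436ms (2/7)
4. 1165.049ms @ 2 + 166.436ms (2/7)
5. 1331.484ms @ 16/7 + 332.871ms (4/7)
6. 1664.355ms @ 20/7 + 332.871ms (4/7)
7. 1997.226ms @ 24/7 + 332.871ms (4/7)
8. 2330.097ms @ 4 + 1165.049ms (2)
9. 3495.146ms @ 6 + 1601.942ms (11/4)
10. 5097.087ms @ 35/4 + 436.893ms (3/4)
11. 5533.981ms @ 19/2 + 145.631ms (1/4)
12. 5679.612ms @ 39/4 + 145.631ms (1/4)
13. 5825.243ms @ 10 + 1165.049ms (2)

note 6 onset = 20/7b = 1664.355ms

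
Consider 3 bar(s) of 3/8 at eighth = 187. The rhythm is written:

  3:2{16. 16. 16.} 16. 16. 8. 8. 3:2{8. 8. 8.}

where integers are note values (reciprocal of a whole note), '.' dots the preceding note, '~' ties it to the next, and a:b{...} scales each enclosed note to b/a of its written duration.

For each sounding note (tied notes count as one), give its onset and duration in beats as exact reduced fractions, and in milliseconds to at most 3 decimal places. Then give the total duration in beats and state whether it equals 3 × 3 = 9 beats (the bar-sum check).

1) 0.0ms=0b +160.428ms=1/2b
2) 160.428ms=1/2b +160.428ms=1/2b
3) 320.856ms=1b +160.428ms=1/2b
4) 481.283ms=3/2b +240.642ms=3/4b
5) 721.925ms=9/4b +240.642ms=3/4b
6) 962.567ms=3b +481.283ms=3/2b
7) 1443.85ms=9/2b +481.283ms=3/2b
8) 1925.134ms=6b +320.856ms=1b
9) 2245.989ms=7b +320.856ms=1b
10) 2566.845ms=8b +320.856ms=1b
Σ=9b of 9 (187bpm 3/8) — PASS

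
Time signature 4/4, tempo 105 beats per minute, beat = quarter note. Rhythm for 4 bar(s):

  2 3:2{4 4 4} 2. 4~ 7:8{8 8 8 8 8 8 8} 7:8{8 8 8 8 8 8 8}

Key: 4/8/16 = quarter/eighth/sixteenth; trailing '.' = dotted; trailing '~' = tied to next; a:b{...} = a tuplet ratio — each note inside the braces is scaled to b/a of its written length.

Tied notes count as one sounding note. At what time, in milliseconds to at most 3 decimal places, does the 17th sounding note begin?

note 17 onset = 100/7b = 8163.265ms

1. 0.0ms @ 0 + 1142.857ms (2)
2. 1142.857ms @ 2 + 380.952ms (2/3)
3. 1523.81ms @ 8/3 + 380.952ms (2/3)
4. 1904.762ms @ 10/3 + 380.952ms (2/3)
5. 2285.714ms @ 4 + 1714.286ms (3)
6. 4000.0ms @ 7 + 897.959ms (11/7)
7. 4897.959ms @ 60/7 + 326.531ms (4/7)
8. 5224.49ms @ 64/7 + 326.531ms (4/7)
9. 5551.02ms @ 68/7 + 326.531ms (4/7)
10. 5877.551ms @ 72/7 + 326.531ms (4/7)
11. 6204.082ms @ 76/7 + 326.531ms (4/7)
12. 6530.612ms @ 80/7 + 326.531ms (4/7)
13. 6857.143ms @ 12 + 326.531ms (4/7)
14. 7183.673ms @ 88/7 + 326.531ms (4/7)
15. 7510.204ms @ 92/7 + 326.531ms (4/7)
16. 7836.735ms @ 96/7 + 326.531ms (4/7)
17. 8163.265ms @ 100/7 + 326.531ms (4/7)
18. 8489.796ms @ 104/7 + 326.531ms (4/7)
19. 8816.327ms @ 108/7 + 326.531ms (4/7)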